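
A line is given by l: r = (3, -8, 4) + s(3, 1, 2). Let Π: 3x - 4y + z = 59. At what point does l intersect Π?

Substitute r = (3, -8, 4) + t(3, 1, 2) into the plane: 45 + 7t = 59, so t = 2.
Intersection: (3, -8, 4) + 2·(3, 1, 2) = (9, -6, 8).

(9, -6, 8)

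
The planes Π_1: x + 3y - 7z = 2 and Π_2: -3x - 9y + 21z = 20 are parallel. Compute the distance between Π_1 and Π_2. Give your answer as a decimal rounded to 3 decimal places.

1.128

Rescale Π_2 by 1/(-3): x + 3y - 7z = -20/3. Then distance = |2 − (-20/3)| / √59 ≈ 1.128.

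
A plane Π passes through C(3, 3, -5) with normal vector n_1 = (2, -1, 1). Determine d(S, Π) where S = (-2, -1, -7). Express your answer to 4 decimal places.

3.2660

Π: n_1·r = n_1·C gives 2x - y + z = -2.
n·S − d = (2)·(-2) + (-1)·(-1) + (1)·(-7) − (-2) = -8; |n| = √6.
Distance = |-8| / √6 = 8/√6 ≈ 3.2660.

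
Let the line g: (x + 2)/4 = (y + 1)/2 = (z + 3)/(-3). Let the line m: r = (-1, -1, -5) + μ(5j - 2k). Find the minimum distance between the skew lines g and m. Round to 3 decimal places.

1.199

g has direction (4, 2, -3) through (-2, -1, -3).
Common perpendicular direction n = (4, 2, -3) × (0, 5, -2) = (11, 8, 20).
With w = (-1, -1, -5) − (-2, -1, -3) = (1, 0, -2), w · n = -29.
Distance = |w · n| / |n| = |-29| / √585 ≈ 1.199.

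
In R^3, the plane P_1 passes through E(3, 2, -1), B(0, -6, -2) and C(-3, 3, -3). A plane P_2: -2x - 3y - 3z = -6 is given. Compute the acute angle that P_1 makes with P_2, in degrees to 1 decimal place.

EB = (-3, -8, -1), EC = (-6, 1, -2); a normal to P_1 is EB × EC = (17, 0, -51).
Using E: P_1 has equation 17x - 51z = 102.
cos θ = |n₁·n₂| / (|n₁||n₂|) = |119| / (√2890 · √22).
θ = arccos(0.47194) ≈ 61.8°.

61.8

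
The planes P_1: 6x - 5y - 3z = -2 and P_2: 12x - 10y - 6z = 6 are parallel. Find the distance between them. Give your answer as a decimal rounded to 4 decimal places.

Rescale P_2 by 1/2: 6x - 5y - 3z = 3. Then distance = |-2 − 3| / √70 ≈ 0.5976.

0.5976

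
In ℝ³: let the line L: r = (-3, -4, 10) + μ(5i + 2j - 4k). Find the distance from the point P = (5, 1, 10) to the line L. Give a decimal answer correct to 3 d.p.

Taking (-3, -4, 10) on L with direction v = (5, 2, -4): w = P − (-3, -4, 10) = (8, 5, 0), and w × v = (-20, 32, -9).
Distance = |w × v| / |v| = √1505 / √45 ≈ 5.783.

5.783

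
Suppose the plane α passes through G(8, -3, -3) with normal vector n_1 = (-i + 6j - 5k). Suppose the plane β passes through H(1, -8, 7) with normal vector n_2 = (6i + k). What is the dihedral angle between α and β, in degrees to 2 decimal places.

α: n_1·r = n_1·G gives -x + 6y - 5z = -11.
β: n_2·r = n_2·H gives 6x + z = 13.
cos θ = |n₁·n₂| / (|n₁||n₂|) = |-11| / (√62 · √37).
θ = arccos(0.22967) ≈ 76.72°.

76.72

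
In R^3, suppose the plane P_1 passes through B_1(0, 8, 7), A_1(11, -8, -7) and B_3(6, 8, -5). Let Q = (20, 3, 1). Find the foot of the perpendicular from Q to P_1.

B_1A_1 = (11, -16, -14), B_1B_3 = (6, 0, -12); a normal to P_1 is B_1A_1 × B_1B_3 = (192, 48, 96).
Using B_1: P_1 has equation 192x + 48y + 96z = 1056.
Foot = Q − λn with λ = (n·Q − d)/|n|² = (4080 − 1056)/48384 = 1/16.
Foot = (20, 3, 1) − (1/16)·(192, 48, 96) = (8, 0, -5).

(8, 0, -5)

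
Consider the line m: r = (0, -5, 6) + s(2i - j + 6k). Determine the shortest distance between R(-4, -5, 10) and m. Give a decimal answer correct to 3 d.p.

Taking (0, -5, 6) on m with direction v = (2, -1, 6): w = R − (0, -5, 6) = (-4, 0, 4), and w × v = (4, 32, 4).
Distance = |w × v| / |v| = √1056 / √41 ≈ 5.075.

5.075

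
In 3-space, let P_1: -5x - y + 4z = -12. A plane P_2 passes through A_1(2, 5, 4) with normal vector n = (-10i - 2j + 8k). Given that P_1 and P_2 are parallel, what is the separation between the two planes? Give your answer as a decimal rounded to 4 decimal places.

P_2: n·r = n·A_1 gives -10x - 2y + 8z = 2.
Rescale P_2 by 1/2: -5x - y + 4z = 1. Then distance = |-12 − 1| / √42 ≈ 2.0059.

2.0059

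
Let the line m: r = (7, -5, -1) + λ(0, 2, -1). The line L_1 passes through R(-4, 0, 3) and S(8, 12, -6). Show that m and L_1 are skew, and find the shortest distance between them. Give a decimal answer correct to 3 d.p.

3.273

A direction vector for L_1 is S − R = (12, 12, -9).
Common perpendicular direction n = (0, 2, -1) × (12, 12, -9) = (-6, -12, -24).
With w = (-4, 0, 3) − (7, -5, -1) = (-11, 5, 4), w · n = -90.
Since n ≠ 0 the lines are not parallel, and w · n = -90 ≠ 0 so they do not intersect; hence they are skew.
Distance = |w · n| / |n| = |-90| / √756 ≈ 3.273.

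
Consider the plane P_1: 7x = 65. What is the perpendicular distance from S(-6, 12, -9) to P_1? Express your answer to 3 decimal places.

15.286

n·S − d = (7)·(-6) + (0)·(12) + (0)·(-9) − 65 = -107; |n| = √49.
Distance = |-107| / √49 = 107/√49 ≈ 15.286.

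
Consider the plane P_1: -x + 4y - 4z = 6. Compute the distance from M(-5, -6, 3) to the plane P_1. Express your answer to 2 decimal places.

n·M − d = (-1)·(-5) + (4)·(-6) + (-4)·(3) − 6 = -37; |n| = √33.
Distance = |-37| / √33 = 37/√33 ≈ 6.44.

6.44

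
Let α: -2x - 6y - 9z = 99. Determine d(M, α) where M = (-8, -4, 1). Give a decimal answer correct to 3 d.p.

6.182

n·M − d = (-2)·(-8) + (-6)·(-4) + (-9)·(1) − 99 = -68; |n| = √121.
Distance = |-68| / √121 = 68/√121 ≈ 6.182.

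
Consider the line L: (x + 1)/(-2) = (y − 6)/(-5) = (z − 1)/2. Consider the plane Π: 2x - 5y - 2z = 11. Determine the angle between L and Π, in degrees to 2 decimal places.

L has direction (-2, -5, 2) through (-1, 6, 1).
sin θ = |n·v| / (|n||v|) = |17| / (√33 · √33) = 0.51515.
θ ≈ 31.01°.

31.01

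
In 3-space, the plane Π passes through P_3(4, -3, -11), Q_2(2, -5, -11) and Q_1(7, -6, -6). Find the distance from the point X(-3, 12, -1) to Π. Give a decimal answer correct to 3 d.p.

P_3Q_2 = (-2, -2, 0), P_3Q_1 = (3, -3, 5); a normal to Π is P_3Q_2 × P_3Q_1 = (-10, 10, 12).
Using P_3: Π has equation -10x + 10y + 12z = -202.
n·X − d = (-10)·(-3) + (10)·(12) + (12)·(-1) − (-202) = 340; |n| = √344.
Distance = |340| / √344 = 340/√344 ≈ 18.332.

18.332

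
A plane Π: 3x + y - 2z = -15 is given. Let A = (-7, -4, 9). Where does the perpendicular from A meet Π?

(-1, -2, 5)

Foot = A − λn with λ = (n·A − d)/|n|² = (-43 − (-15))/14 = -2.
Foot = (-7, -4, 9) − (-2)·(3, 1, -2) = (-1, -2, 5).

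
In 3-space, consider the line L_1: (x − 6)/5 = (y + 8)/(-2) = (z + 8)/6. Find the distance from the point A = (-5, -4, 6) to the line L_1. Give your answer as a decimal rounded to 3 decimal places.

L_1 has direction (5, -2, 6) through (6, -8, -8).
Taking (6, -8, -8) on L_1 with direction v = (5, -2, 6): w = A − (6, -8, -8) = (-11, 4, 14), and w × v = (52, 136, 2).
Distance = |w × v| / |v| = √21204 / √65 ≈ 18.061.

18.061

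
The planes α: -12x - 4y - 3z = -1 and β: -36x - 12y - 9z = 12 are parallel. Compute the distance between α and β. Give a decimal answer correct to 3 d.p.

0.385

Rescale β by 1/3: -12x - 4y - 3z = 4. Then distance = |-1 − 4| / √169 ≈ 0.385.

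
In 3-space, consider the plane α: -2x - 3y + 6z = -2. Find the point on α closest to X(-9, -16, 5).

(-5, -10, -7)

Foot = X − λn with λ = (n·X − d)/|n|² = (96 − (-2))/49 = 2.
Foot = (-9, -16, 5) − 2·(-2, -3, 6) = (-5, -10, -7).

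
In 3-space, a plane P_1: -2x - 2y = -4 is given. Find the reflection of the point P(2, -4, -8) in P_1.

(6, 0, -8)

λ = (n·P − d)/|n|² = (4 − (-4))/8 = 1.
Reflection = P − 2λn = (2, -4, -8) − 2·(-2, -2, 0) = (6, 0, -8).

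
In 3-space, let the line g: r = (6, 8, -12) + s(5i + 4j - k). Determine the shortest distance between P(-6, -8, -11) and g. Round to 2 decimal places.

Taking (6, 8, -12) on g with direction v = (5, 4, -1): w = P − (6, 8, -12) = (-12, -16, 1), and w × v = (12, -7, 32).
Distance = |w × v| / |v| = √1217 / √42 ≈ 5.38.

5.38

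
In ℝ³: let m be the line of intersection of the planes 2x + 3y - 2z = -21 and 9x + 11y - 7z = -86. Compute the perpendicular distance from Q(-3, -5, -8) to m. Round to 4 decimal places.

Direction of m: (2, 3, -2) × (9, 11, -7) = (1, -4, -5).
A point on m: solving the two plane equations with x = -6 gives (-6, -1, 3).
Taking (-6, -1, 3) on m with direction v = (1, -4, -5): w = Q − (-6, -1, 3) = (3, -4, -11), and w × v = (-24, 4, -8).
Distance = |w × v| / |v| = √656 / √42 ≈ 3.9521.

3.9521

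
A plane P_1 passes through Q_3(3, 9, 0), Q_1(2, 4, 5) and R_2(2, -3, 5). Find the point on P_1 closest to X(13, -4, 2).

Q_3Q_1 = (-1, -5, 5), Q_3R_2 = (-1, -12, 5); a normal to P_1 is Q_3Q_1 × Q_3R_2 = (35, 0, 7).
Using Q_3: P_1 has equation 35x + 7z = 105.
Foot = X − λn with λ = (n·X − d)/|n|² = (469 − 105)/1274 = 2/7.
Foot = (13, -4, 2) − (2/7)·(35, 0, 7) = (3, -4, 0).

(3, -4, 0)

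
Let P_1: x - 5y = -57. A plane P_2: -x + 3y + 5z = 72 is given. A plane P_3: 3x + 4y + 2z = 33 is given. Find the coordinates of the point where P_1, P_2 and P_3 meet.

(-7, 10, 7)

Solving the 3×3 linear system x - 5y = -57, -x + 3y + 5z = 72, 3x + 4y + 2z = 33 (e.g. by elimination or Cramer's rule, determinant = -99) gives (-7, 10, 7).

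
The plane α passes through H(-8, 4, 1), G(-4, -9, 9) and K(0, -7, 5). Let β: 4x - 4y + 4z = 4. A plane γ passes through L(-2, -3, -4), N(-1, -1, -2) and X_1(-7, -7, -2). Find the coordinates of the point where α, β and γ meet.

(-5, -2, 4)

HG = (4, -13, 8), HK = (8, -11, 4); a normal to α is HG × HK = (36, 48, 60).
Using H: α has equation 36x + 48y + 60z = -36.
LN = (1, 2, 2), LX_1 = (-5, -4, 2); a normal to γ is LN × LX_1 = (12, -12, 6).
Using L: γ has equation 12x - 12y + 6z = -12.
Solving the 3×3 linear system 36x + 48y + 60z = -36, 4x - 4y + 4z = 4, 12x - 12y + 6z = -12 (e.g. by elimination or Cramer's rule, determinant = 2016) gives (-5, -2, 4).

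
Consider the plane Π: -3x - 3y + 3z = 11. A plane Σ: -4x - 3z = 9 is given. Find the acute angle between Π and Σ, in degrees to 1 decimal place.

cos θ = |n₁·n₂| / (|n₁||n₂|) = |3| / (√27 · √25).
θ = arccos(0.11547) ≈ 83.4°.

83.4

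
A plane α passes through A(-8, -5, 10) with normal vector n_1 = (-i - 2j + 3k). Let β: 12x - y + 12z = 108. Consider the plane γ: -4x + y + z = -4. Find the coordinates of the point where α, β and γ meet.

(0, -12, 8)

α: n_1·r = n_1·A gives -x - 2y + 3z = 48.
Solving the 3×3 linear system -x - 2y + 3z = 48, 12x - y + 12z = 108, -4x + y + z = -4 (e.g. by elimination or Cramer's rule, determinant = 157) gives (0, -12, 8).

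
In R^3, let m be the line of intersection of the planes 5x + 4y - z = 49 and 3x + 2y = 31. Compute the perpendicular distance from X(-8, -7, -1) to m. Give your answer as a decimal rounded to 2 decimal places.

19.86

Direction of m: (5, 4, -1) × (3, 2, 0) = (2, -3, -2).
A point on m: solving the two plane equations with x = 7 gives (7, 5, 6).
Taking (7, 5, 6) on m with direction v = (2, -3, -2): w = X − (7, 5, 6) = (-15, -12, -7), and w × v = (3, -44, 69).
Distance = |w × v| / |v| = √6706 / √17 ≈ 19.86.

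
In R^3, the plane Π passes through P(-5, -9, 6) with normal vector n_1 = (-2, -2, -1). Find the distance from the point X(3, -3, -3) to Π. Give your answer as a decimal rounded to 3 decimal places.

6.333

Π: n_1·r = n_1·P gives -2x - 2y - z = 22.
n·X − d = (-2)·(3) + (-2)·(-3) + (-1)·(-3) − 22 = -19; |n| = √9.
Distance = |-19| / √9 = 19/√9 ≈ 6.333.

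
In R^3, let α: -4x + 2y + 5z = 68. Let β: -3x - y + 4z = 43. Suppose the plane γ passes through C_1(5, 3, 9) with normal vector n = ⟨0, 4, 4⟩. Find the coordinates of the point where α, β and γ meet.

(-5, 4, 8)

γ: n·r = n·C_1 gives 4y + 4z = 48.
Solving the 3×3 linear system -4x + 2y + 5z = 68, -3x - y + 4z = 43, 4y + 4z = 48 (e.g. by elimination or Cramer's rule, determinant = 44) gives (-5, 4, 8).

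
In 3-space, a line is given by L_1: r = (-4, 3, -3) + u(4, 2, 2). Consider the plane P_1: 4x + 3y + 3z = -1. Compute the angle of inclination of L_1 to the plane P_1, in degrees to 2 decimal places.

sin θ = |n·v| / (|n||v|) = |28| / (√34 · √24) = 0.98020.
θ ≈ 78.58°.

78.58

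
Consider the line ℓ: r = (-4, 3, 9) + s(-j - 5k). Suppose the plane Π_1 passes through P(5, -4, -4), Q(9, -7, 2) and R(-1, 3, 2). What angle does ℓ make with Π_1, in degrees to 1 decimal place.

1.3

PQ = (4, -3, 6), PR = (-6, 7, 6); a normal to Π_1 is PQ × PR = (-60, -60, 10).
Using P: Π_1 has equation -60x - 60y + 10z = -100.
sin θ = |n·v| / (|n||v|) = |10| / (√7300 · √26) = 0.02295.
θ ≈ 1.3°.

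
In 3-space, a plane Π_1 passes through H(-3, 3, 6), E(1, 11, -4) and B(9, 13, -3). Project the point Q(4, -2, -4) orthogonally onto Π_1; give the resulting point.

HE = (4, 8, -10), HB = (12, 10, -9); a normal to Π_1 is HE × HB = (28, -84, -56).
Using H: Π_1 has equation 28x - 84y - 56z = -672.
Foot = Q − λn with λ = (n·Q − d)/|n|² = (504 − (-672))/10976 = 3/28.
Foot = (4, -2, -4) − (3/28)·(28, -84, -56) = (1, 7, 2).

(1, 7, 2)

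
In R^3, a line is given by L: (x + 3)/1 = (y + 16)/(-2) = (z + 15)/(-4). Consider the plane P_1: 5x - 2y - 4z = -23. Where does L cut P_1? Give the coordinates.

(-7, -8, 1)

L has direction (1, -2, -4) through (-3, -16, -15).
Substitute r = (-3, -16, -15) + t(1, -2, -4) into the plane: 77 + 25t = -23, so t = -4.
Intersection: (-3, -16, -15) + (-4)·(1, -2, -4) = (-7, -8, 1).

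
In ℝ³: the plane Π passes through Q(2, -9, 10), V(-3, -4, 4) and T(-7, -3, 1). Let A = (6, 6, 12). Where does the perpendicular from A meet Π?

QV = (-5, 5, -6), QT = (-9, 6, -9); a normal to Π is QV × QT = (-9, 9, 15).
Using Q: Π has equation -9x + 9y + 15z = 51.
Foot = A − λn with λ = (n·A − d)/|n|² = (180 − 51)/387 = 1/3.
Foot = (6, 6, 12) − (1/3)·(-9, 9, 15) = (9, 3, 7).

(9, 3, 7)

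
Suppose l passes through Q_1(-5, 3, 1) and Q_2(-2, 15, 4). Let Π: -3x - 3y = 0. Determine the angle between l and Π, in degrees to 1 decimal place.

56.4

A direction vector for l is Q_2 − Q_1 = (3, 12, 3).
sin θ = |n·v| / (|n||v|) = |-45| / (√18 · √162) = 0.83333.
θ ≈ 56.4°.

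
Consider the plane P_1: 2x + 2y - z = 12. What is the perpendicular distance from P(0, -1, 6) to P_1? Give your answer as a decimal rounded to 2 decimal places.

6.67

n·P − d = (2)·(0) + (2)·(-1) + (-1)·(6) − 12 = -20; |n| = √9.
Distance = |-20| / √9 = 20/√9 ≈ 6.67.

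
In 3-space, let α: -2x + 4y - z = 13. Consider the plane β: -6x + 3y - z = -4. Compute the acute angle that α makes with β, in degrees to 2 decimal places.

cos θ = |n₁·n₂| / (|n₁||n₂|) = |25| / (√21 · √46).
θ = arccos(0.80436) ≈ 36.45°.

36.45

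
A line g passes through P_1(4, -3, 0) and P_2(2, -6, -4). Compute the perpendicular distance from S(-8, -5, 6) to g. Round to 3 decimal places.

13.519

A direction vector for g is P_2 − P_1 = (-2, -3, -4).
Taking (4, -3, 0) on g with direction v = (-2, -3, -4): w = S − (4, -3, 0) = (-12, -2, 6), and w × v = (26, -60, 32).
Distance = |w × v| / |v| = √5300 / √29 ≈ 13.519.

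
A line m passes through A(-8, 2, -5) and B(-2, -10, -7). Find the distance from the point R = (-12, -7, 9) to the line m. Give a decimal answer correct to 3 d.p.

A direction vector for m is B − A = (6, -12, -2).
Taking (-8, 2, -5) on m with direction v = (6, -12, -2): w = R − (-8, 2, -5) = (-4, -9, 14), and w × v = (186, 76, 102).
Distance = |w × v| / |v| = √50776 / √184 ≈ 16.612.

16.612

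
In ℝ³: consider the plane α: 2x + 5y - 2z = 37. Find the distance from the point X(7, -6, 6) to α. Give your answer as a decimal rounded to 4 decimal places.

n·X − d = (2)·(7) + (5)·(-6) + (-2)·(6) − 37 = -65; |n| = √33.
Distance = |-65| / √33 = 65/√33 ≈ 11.3150.

11.3150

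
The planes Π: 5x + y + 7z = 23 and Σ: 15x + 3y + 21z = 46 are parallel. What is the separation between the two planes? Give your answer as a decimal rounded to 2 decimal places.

0.89

Rescale Σ by 1/3: 5x + y + 7z = 46/3. Then distance = |23 − (46/3)| / √75 ≈ 0.89.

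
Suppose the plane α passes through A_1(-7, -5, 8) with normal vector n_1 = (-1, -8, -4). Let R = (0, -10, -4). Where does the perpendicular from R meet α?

(1, -2, 0)

α: n_1·r = n_1·A_1 gives -x - 8y - 4z = 15.
Foot = R − λn with λ = (n·R − d)/|n|² = (96 − 15)/81 = 1.
Foot = (0, -10, -4) − 1·(-1, -8, -4) = (1, -2, 0).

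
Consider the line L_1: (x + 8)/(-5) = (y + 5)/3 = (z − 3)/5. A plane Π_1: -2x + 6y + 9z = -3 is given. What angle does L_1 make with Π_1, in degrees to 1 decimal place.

59.8

L_1 has direction (-5, 3, 5) through (-8, -5, 3).
sin θ = |n·v| / (|n||v|) = |73| / (√121 · √59) = 0.86398.
θ ≈ 59.8°.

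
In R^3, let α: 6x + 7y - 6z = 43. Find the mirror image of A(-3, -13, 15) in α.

λ = (n·A − d)/|n|² = (-199 − 43)/121 = -2.
Reflection = A − 2λn = (-3, -13, 15) − (-4)·(6, 7, -6) = (21, 15, -9).

(21, 15, -9)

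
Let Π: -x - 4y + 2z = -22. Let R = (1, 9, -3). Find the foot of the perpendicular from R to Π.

(0, 5, -1)

Foot = R − λn with λ = (n·R − d)/|n|² = (-43 − (-22))/21 = -1.
Foot = (1, 9, -3) − (-1)·(-1, -4, 2) = (0, 5, -1).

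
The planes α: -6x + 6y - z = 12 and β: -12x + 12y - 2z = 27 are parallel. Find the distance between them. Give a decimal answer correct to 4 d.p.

0.1756

Rescale β by 1/2: -6x + 6y - z = 27/2. Then distance = |12 − (27/2)| / √73 ≈ 0.1756.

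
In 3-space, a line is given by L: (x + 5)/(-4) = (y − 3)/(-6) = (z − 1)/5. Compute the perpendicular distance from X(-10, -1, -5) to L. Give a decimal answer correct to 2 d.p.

L has direction (-4, -6, 5) through (-5, 3, 1).
Taking (-5, 3, 1) on L with direction v = (-4, -6, 5): w = X − (-5, 3, 1) = (-5, -4, -6), and w × v = (-56, 49, 14).
Distance = |w × v| / |v| = √5733 / √77 ≈ 8.63.

8.63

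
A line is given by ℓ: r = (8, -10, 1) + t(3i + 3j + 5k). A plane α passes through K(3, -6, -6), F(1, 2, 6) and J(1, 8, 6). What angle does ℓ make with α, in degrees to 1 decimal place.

35.2

KF = (-2, 8, 12), KJ = (-2, 14, 12); a normal to α is KF × KJ = (-72, 0, -12).
Using K: α has equation -72x - 12z = -144.
sin θ = |n·v| / (|n||v|) = |-276| / (√5328 · √43) = 0.57662.
θ ≈ 35.2°.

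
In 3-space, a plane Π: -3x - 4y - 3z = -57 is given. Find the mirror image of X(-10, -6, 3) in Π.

(8, 18, 21)

λ = (n·X − d)/|n|² = (45 − (-57))/34 = 3.
Reflection = X − 2λn = (-10, -6, 3) − 6·(-3, -4, -3) = (8, 18, 21).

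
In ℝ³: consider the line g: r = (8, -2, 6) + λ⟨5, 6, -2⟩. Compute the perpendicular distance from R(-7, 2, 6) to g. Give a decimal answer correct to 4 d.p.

Taking (8, -2, 6) on g with direction v = (5, 6, -2): w = R − (8, -2, 6) = (-15, 4, 0), and w × v = (-8, -30, -110).
Distance = |w × v| / |v| = √13064 / √65 ≈ 14.1769.

14.1769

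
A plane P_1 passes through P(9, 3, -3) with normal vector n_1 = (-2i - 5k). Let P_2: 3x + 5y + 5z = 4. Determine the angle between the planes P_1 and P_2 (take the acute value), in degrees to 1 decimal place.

P_1: n_1·r = n_1·P gives -2x - 5z = -3.
cos θ = |n₁·n₂| / (|n₁||n₂|) = |-31| / (√29 · √59).
θ = arccos(0.74944) ≈ 41.5°.

41.5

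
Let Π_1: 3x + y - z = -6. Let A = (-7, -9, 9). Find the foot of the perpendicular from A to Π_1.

Foot = A − λn with λ = (n·A − d)/|n|² = (-39 − (-6))/11 = -3.
Foot = (-7, -9, 9) − (-3)·(3, 1, -1) = (2, -6, 6).

(2, -6, 6)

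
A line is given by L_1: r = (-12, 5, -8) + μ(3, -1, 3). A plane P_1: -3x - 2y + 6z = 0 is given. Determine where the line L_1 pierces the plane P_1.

(-6, 3, -2)

Substitute r = (-12, 5, -8) + t(3, -1, 3) into the plane: -22 + 11t = 0, so t = 2.
Intersection: (-12, 5, -8) + 2·(3, -1, 3) = (-6, 3, -2).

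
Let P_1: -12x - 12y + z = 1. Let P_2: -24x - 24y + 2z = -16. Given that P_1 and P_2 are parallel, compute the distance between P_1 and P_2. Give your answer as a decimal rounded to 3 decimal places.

Rescale P_2 by 1/2: -12x - 12y + z = -8. Then distance = |1 − (-8)| / √289 ≈ 0.529.

0.529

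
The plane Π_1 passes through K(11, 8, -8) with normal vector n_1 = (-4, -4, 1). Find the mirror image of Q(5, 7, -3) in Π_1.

(13, 15, -5)

Π_1: n_1·r = n_1·K gives -4x - 4y + z = -84.
λ = (n·Q − d)/|n|² = (-51 − (-84))/33 = 1.
Reflection = Q − 2λn = (5, 7, -3) − 2·(-4, -4, 1) = (13, 15, -5).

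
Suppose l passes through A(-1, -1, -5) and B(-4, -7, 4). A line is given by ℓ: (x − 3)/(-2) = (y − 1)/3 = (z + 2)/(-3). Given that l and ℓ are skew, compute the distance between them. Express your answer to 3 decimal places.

A direction vector for l is B − A = (-3, -6, 9).
ℓ has direction (-2, 3, -3) through (3, 1, -2).
Common perpendicular direction n = (-3, -6, 9) × (-2, 3, -3) = (-9, -27, -21).
With w = (3, 1, -2) − (-1, -1, -5) = (4, 2, 3), w · n = -153.
Distance = |w · n| / |n| = |-153| / √1251 ≈ 4.326.

4.326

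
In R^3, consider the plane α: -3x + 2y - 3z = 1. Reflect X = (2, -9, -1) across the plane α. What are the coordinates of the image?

λ = (n·X − d)/|n|² = (-21 − 1)/22 = -1.
Reflection = X − 2λn = (2, -9, -1) − (-2)·(-3, 2, -3) = (-4, -5, -7).

(-4, -5, -7)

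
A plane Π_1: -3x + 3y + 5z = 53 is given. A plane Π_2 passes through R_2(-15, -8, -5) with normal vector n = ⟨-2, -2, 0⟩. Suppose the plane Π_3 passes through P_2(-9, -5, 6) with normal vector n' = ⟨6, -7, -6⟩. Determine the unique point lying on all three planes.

(-12, -11, 10)

Π_2: n·r = n·R_2 gives -2x - 2y = 46.
Π_3: n'·r = n'·P_2 gives 6x - 7y - 6z = -55.
Solving the 3×3 linear system -3x + 3y + 5z = 53, -2x - 2y = 46, 6x - 7y - 6z = -55 (e.g. by elimination or Cramer's rule, determinant = 58) gives (-12, -11, 10).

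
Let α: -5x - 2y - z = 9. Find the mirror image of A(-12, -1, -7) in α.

(8, 7, -3)

λ = (n·A − d)/|n|² = (69 − 9)/30 = 2.
Reflection = A − 2λn = (-12, -1, -7) − 4·(-5, -2, -1) = (8, 7, -3).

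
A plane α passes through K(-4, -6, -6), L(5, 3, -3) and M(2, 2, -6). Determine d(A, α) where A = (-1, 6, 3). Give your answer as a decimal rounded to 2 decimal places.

KL = (9, 9, 3), KM = (6, 8, 0); a normal to α is KL × KM = (-24, 18, 18).
Using K: α has equation -24x + 18y + 18z = -120.
n·A − d = (-24)·(-1) + (18)·(6) + (18)·(3) − (-120) = 306; |n| = √1224.
Distance = |306| / √1224 = 306/√1224 ≈ 8.75.

8.75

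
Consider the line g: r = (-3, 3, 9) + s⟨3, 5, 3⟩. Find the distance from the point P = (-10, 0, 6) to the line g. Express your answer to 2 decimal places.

4.46

Taking (-3, 3, 9) on g with direction v = (3, 5, 3): w = P − (-3, 3, 9) = (-7, -3, -3), and w × v = (6, 12, -26).
Distance = |w × v| / |v| = √856 / √43 ≈ 4.46.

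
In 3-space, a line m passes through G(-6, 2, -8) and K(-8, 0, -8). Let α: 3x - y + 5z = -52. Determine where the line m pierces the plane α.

A direction vector for m is K − G = (-2, -2, 0).
Substitute r = (-6, 2, -8) + t(-2, -2, 0) into the plane: -60 + (-4)t = -52, so t = -2.
Intersection: (-6, 2, -8) + (-2)·(-2, -2, 0) = (-2, 6, -8).

(-2, 6, -8)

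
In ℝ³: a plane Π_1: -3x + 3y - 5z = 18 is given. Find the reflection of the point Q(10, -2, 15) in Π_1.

λ = (n·Q − d)/|n|² = (-111 − 18)/43 = -3.
Reflection = Q − 2λn = (10, -2, 15) − (-6)·(-3, 3, -5) = (-8, 16, -15).

(-8, 16, -15)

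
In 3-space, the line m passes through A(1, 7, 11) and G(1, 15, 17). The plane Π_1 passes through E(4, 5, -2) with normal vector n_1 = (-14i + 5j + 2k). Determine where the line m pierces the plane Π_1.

A direction vector for m is G − A = (0, 8, 6).
Π_1: n_1·r = n_1·E gives -14x + 5y + 2z = -35.
Substitute r = (1, 7, 11) + t(0, 8, 6) into the plane: 43 + 52t = -35, so t = -3/2.
Intersection: (1, 7, 11) + (-3/2)·(0, 8, 6) = (1, -5, 2).

(1, -5, 2)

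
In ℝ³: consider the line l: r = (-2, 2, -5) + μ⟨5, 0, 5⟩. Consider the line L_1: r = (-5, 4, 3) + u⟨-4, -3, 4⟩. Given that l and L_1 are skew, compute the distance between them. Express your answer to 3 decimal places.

Common perpendicular direction n = (5, 0, 5) × (-4, -3, 4) = (15, -40, -15).
With w = (-5, 4, 3) − (-2, 2, -5) = (-3, 2, 8), w · n = -245.
Distance = |w · n| / |n| = |-245| / √2050 ≈ 5.411.

5.411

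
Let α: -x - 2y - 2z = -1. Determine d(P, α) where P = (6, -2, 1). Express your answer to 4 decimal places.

n·P − d = (-1)·(6) + (-2)·(-2) + (-2)·(1) − (-1) = -3; |n| = √9.
Distance = |-3| / √9 = 3/√9 ≈ 1.0000.

1.0000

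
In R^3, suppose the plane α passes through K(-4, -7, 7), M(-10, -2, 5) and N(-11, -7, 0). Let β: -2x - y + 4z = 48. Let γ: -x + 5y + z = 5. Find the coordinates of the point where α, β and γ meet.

(-7, -2, 8)

KM = (-6, 5, -2), KN = (-7, 0, -7); a normal to α is KM × KN = (-35, -28, 35).
Using K: α has equation -35x - 28y + 35z = 581.
Solving the 3×3 linear system -35x - 28y + 35z = 581, -2x - y + 4z = 48, -x + 5y + z = 5 (e.g. by elimination or Cramer's rule, determinant = 406) gives (-7, -2, 8).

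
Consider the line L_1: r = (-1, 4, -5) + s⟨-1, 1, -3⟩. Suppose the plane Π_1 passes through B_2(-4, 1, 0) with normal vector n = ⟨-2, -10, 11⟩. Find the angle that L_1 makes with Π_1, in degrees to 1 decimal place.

Π_1: n·r = n·B_2 gives -2x - 10y + 11z = -2.
sin θ = |n·v| / (|n||v|) = |-41| / (√225 · √11) = 0.82413.
θ ≈ 55.5°.

55.5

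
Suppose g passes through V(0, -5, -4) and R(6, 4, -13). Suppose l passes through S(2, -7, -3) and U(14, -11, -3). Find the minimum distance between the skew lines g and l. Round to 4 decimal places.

0.0688

A direction vector for g is R − V = (6, 9, -9).
A direction vector for l is U − S = (12, -4, 0).
Common perpendicular direction n = (6, 9, -9) × (12, -4, 0) = (-36, -108, -132).
With w = (2, -7, -3) − (0, -5, -4) = (2, -2, 1), w · n = 12.
Distance = |w · n| / |n| = |12| / √30384 ≈ 0.0688.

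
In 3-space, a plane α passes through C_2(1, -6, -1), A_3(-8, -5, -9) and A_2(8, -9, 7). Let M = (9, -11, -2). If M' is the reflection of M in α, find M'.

C_2A_3 = (-9, 1, -8), C_2A_2 = (7, -3, 8); a normal to α is C_2A_3 × C_2A_2 = (-16, 16, 20).
Using C_2: α has equation -16x + 16y + 20z = -132.
λ = (n·M − d)/|n|² = (-360 − (-132))/912 = -1/4.
Reflection = M − 2λn = (9, -11, -2) − (-1/2)·(-16, 16, 20) = (1, -3, 8).

(1, -3, 8)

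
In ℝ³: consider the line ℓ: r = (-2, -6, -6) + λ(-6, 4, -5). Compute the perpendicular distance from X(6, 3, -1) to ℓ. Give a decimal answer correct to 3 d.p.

12.338

Taking (-2, -6, -6) on ℓ with direction v = (-6, 4, -5): w = X − (-2, -6, -6) = (8, 9, 5), and w × v = (-65, 10, 86).
Distance = |w × v| / |v| = √11721 / √77 ≈ 12.338.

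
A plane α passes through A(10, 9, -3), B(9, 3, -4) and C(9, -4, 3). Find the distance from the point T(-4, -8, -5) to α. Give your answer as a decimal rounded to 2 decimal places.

11.06

AB = (-1, -6, -1), AC = (-1, -13, 6); a normal to α is AB × AC = (-49, 7, 7).
Using A: α has equation -49x + 7y + 7z = -448.
n·T − d = (-49)·(-4) + (7)·(-8) + (7)·(-5) − (-448) = 553; |n| = √2499.
Distance = |553| / √2499 = 553/√2499 ≈ 11.06.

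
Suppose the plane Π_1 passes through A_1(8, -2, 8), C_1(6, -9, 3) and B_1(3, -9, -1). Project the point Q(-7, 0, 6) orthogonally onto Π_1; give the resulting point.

A_1C_1 = (-2, -7, -5), A_1B_1 = (-5, -7, -9); a normal to Π_1 is A_1C_1 × A_1B_1 = (28, 7, -21).
Using A_1: Π_1 has equation 28x + 7y - 21z = 42.
Foot = Q − λn with λ = (n·Q − d)/|n|² = (-322 − 42)/1274 = -2/7.
Foot = (-7, 0, 6) − (-2/7)·(28, 7, -21) = (1, 2, 0).

(1, 2, 0)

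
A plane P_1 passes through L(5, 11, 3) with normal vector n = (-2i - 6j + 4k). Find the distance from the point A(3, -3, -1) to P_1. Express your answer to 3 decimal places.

9.621

P_1: n·r = n·L gives -2x - 6y + 4z = -64.
n·A − d = (-2)·(3) + (-6)·(-3) + (4)·(-1) − (-64) = 72; |n| = √56.
Distance = |72| / √56 = 72/√56 ≈ 9.621.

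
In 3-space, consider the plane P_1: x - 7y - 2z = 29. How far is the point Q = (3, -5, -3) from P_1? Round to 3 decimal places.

2.041

n·Q − d = (1)·(3) + (-7)·(-5) + (-2)·(-3) − 29 = 15; |n| = √54.
Distance = |15| / √54 = 15/√54 ≈ 2.041.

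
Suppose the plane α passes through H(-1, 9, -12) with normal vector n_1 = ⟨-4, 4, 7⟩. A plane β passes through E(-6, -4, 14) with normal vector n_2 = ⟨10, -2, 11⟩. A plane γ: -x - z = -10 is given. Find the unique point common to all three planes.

α: n_1·r = n_1·H gives -4x + 4y + 7z = -44.
β: n_2·r = n_2·E gives 10x - 2y + 11z = 102.
Solving the 3×3 linear system -4x + 4y + 7z = -44, 10x - 2y + 11z = 102, -x - z = -10 (e.g. by elimination or Cramer's rule, determinant = -26) gives (10, -1, 0).

(10, -1, 0)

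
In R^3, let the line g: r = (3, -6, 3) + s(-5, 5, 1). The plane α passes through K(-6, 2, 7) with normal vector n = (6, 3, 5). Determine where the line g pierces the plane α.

(-2, -1, 4)

α: n·r = n·K gives 6x + 3y + 5z = 5.
Substitute r = (3, -6, 3) + t(-5, 5, 1) into the plane: 15 + (-10)t = 5, so t = 1.
Intersection: (3, -6, 3) + 1·(-5, 5, 1) = (-2, -1, 4).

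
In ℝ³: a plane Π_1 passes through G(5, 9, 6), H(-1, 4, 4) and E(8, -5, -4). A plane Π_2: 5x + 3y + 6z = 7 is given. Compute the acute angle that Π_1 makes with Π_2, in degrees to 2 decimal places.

GH = (-6, -5, -2), GE = (3, -14, -10); a normal to Π_1 is GH × GE = (22, -66, 99).
Using G: Π_1 has equation 22x - 66y + 99z = 110.
cos θ = |n₁·n₂| / (|n₁||n₂|) = |506| / (√14641 · √70).
θ = arccos(0.49982) ≈ 60.01°.

60.01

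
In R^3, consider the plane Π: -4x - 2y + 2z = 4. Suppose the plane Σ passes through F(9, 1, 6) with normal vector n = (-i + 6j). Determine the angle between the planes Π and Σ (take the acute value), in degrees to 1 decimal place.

74.4

Σ: n·r = n·F gives -x + 6y = -3.
cos θ = |n₁·n₂| / (|n₁||n₂|) = |-8| / (√24 · √37).
θ = arccos(0.26846) ≈ 74.4°.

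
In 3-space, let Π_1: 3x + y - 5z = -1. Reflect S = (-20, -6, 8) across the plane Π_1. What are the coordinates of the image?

λ = (n·S − d)/|n|² = (-106 − (-1))/35 = -3.
Reflection = S − 2λn = (-20, -6, 8) − (-6)·(3, 1, -5) = (-2, 0, -22).

(-2, 0, -22)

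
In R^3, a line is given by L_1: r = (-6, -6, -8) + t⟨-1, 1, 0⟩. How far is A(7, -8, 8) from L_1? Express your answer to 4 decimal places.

17.7904

Taking (-6, -6, -8) on L_1 with direction v = (-1, 1, 0): w = A − (-6, -6, -8) = (13, -2, 16), and w × v = (-16, -16, 11).
Distance = |w × v| / |v| = √633 / √2 ≈ 17.7904.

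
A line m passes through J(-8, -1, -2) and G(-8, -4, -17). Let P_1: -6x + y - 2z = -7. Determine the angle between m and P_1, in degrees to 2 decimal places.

A direction vector for m is G − J = (0, -3, -15).
sin θ = |n·v| / (|n||v|) = |27| / (√41 · √234) = 0.27565.
θ ≈ 16.00°.

16.00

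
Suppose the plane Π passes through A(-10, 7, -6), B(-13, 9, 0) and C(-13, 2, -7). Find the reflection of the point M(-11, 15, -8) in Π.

(-3, 9, -2)

AB = (-3, 2, 6), AC = (-3, -5, -1); a normal to Π is AB × AC = (28, -21, 21).
Using A: Π has equation 28x - 21y + 21z = -553.
λ = (n·M − d)/|n|² = (-791 − (-553))/1666 = -1/7.
Reflection = M − 2λn = (-11, 15, -8) − (-2/7)·(28, -21, 21) = (-3, 9, -2).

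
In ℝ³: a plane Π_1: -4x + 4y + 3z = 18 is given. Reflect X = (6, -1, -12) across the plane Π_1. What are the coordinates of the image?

(-10, 15, 0)

λ = (n·X − d)/|n|² = (-64 − 18)/41 = -2.
Reflection = X − 2λn = (6, -1, -12) − (-4)·(-4, 4, 3) = (-10, 15, 0).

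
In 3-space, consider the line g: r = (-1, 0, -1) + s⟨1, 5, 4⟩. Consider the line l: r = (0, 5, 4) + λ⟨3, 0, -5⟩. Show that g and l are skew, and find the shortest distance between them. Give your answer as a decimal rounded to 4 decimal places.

Common perpendicular direction n = (1, 5, 4) × (3, 0, -5) = (-25, 17, -15).
With w = (0, 5, 4) − (-1, 0, -1) = (1, 5, 5), w · n = -15.
Since n ≠ 0 the lines are not parallel, and w · n = -15 ≠ 0 so they do not intersect; hence they are skew.
Distance = |w · n| / |n| = |-15| / √1139 ≈ 0.4445.

0.4445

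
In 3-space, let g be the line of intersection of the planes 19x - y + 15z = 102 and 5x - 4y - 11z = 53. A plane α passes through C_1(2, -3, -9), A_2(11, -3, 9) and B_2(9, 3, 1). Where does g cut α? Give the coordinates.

(6, -3, -1)

Direction of g: (19, -1, 15) × (5, -4, -11) = (71, 284, -71).
A point on g: solving the two plane equations with x = 5 gives (5, -7, 0).
C_1A_2 = (9, 0, 18), C_1B_2 = (7, 6, 10); a normal to α is C_1A_2 × C_1B_2 = (-108, 36, 54).
Using C_1: α has equation -108x + 36y + 54z = -810.
Substitute r = (5, -7, 0) + t(71, 284, -71) into the plane: -792 + (-1278)t = -810, so t = 1/71.
Intersection: (5, -7, 0) + (1/71)·(71, 284, -71) = (6, -3, -1).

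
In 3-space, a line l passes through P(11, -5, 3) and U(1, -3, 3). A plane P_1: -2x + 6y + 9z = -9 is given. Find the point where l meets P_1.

(6, -4, 3)

A direction vector for l is U − P = (-10, 2, 0).
Substitute r = (11, -5, 3) + t(-10, 2, 0) into the plane: -25 + 32t = -9, so t = 1/2.
Intersection: (11, -5, 3) + (1/2)·(-10, 2, 0) = (6, -4, 3).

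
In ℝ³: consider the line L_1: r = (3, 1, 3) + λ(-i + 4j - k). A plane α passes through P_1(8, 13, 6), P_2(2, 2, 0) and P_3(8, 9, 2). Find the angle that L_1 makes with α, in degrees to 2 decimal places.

P_1P_2 = (-6, -11, -6), P_1P_3 = (0, -4, -4); a normal to α is P_1P_2 × P_1P_3 = (20, -24, 24).
Using P_1: α has equation 20x - 24y + 24z = -8.
sin θ = |n·v| / (|n||v|) = |-140| / (√1552 · √18) = 0.83762.
θ ≈ 56.89°.

56.89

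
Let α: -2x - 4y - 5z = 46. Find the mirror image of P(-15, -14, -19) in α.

(-3, 10, 11)

λ = (n·P − d)/|n|² = (181 − 46)/45 = 3.
Reflection = P − 2λn = (-15, -14, -19) − 6·(-2, -4, -5) = (-3, 10, 11).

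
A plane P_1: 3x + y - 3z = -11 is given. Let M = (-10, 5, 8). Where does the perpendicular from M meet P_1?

(-4, 7, 2)

Foot = M − λn with λ = (n·M − d)/|n|² = (-49 − (-11))/19 = -2.
Foot = (-10, 5, 8) − (-2)·(3, 1, -3) = (-4, 7, 2).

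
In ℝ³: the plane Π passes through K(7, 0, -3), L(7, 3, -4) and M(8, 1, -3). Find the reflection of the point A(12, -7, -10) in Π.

KL = (0, 3, -1), KM = (1, 1, 0); a normal to Π is KL × KM = (1, -1, -3).
Using K: Π has equation x - y - 3z = 16.
λ = (n·A − d)/|n|² = (49 − 16)/11 = 3.
Reflection = A − 2λn = (12, -7, -10) − 6·(1, -1, -3) = (6, -1, 8).

(6, -1, 8)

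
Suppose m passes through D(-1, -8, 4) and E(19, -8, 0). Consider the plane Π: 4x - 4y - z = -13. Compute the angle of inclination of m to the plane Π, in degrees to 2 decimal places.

A direction vector for m is E − D = (20, 0, -4).
sin θ = |n·v| / (|n||v|) = |84| / (√33 · √416) = 0.71693.
θ ≈ 45.80°.

45.80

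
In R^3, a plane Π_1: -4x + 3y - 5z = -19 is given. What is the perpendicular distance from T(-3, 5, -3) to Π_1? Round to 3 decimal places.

8.627

n·T − d = (-4)·(-3) + (3)·(5) + (-5)·(-3) − (-19) = 61; |n| = √50.
Distance = |61| / √50 = 61/√50 ≈ 8.627.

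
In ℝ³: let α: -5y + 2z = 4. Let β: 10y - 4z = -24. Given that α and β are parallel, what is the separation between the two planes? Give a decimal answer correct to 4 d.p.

Rescale β by 1/(-2): -5y + 2z = 12. Then distance = |4 − 12| / √29 ≈ 1.4856.

1.4856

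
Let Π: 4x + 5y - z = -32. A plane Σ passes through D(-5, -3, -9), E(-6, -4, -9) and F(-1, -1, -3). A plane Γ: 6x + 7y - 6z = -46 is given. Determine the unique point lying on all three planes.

(-3, -4, 0)

DE = (-1, -1, 0), DF = (4, 2, 6); a normal to Σ is DE × DF = (-6, 6, 2).
Using D: Σ has equation -6x + 6y + 2z = -6.
Solving the 3×3 linear system 4x + 5y - z = -32, -6x + 6y + 2z = -6, 6x + 7y - 6z = -46 (e.g. by elimination or Cramer's rule, determinant = -242) gives (-3, -4, 0).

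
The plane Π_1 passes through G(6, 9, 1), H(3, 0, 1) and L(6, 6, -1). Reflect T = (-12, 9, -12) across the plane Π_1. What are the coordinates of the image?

(24, -3, 6)

GH = (-3, -9, 0), GL = (0, -3, -2); a normal to Π_1 is GH × GL = (18, -6, 9).
Using G: Π_1 has equation 18x - 6y + 9z = 63.
λ = (n·T − d)/|n|² = (-378 − 63)/441 = -1.
Reflection = T − 2λn = (-12, 9, -12) − (-2)·(18, -6, 9) = (24, -3, 6).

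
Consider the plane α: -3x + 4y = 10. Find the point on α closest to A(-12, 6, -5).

Foot = A − λn with λ = (n·A − d)/|n|² = (60 − 10)/25 = 2.
Foot = (-12, 6, -5) − 2·(-3, 4, 0) = (-6, -2, -5).

(-6, -2, -5)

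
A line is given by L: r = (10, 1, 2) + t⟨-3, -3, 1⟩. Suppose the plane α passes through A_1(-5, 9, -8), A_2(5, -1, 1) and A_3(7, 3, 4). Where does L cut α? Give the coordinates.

(7, -2, 3)

A_1A_2 = (10, -10, 9), A_1A_3 = (12, -6, 12); a normal to α is A_1A_2 × A_1A_3 = (-66, -12, 60).
Using A_1: α has equation -66x - 12y + 60z = -258.
Substitute r = (10, 1, 2) + t(-3, -3, 1) into the plane: -552 + 294t = -258, so t = 1.
Intersection: (10, 1, 2) + 1·(-3, -3, 1) = (7, -2, 3).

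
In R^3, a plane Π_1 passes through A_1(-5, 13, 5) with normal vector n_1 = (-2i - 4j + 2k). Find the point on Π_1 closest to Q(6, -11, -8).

(10, -3, -12)

Π_1: n_1·r = n_1·A_1 gives -2x - 4y + 2z = -32.
Foot = Q − λn with λ = (n·Q − d)/|n|² = (16 − (-32))/24 = 2.
Foot = (6, -11, -8) − 2·(-2, -4, 2) = (10, -3, -12).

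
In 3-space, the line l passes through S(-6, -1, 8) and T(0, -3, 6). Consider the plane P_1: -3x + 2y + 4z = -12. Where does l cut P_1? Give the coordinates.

A direction vector for l is T − S = (6, -2, -2).
Substitute r = (-6, -1, 8) + t(6, -2, -2) into the plane: 48 + (-30)t = -12, so t = 2.
Intersection: (-6, -1, 8) + 2·(6, -2, -2) = (6, -5, 4).

(6, -5, 4)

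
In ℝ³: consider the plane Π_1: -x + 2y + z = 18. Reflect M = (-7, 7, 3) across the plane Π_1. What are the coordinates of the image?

(-5, 3, 1)

λ = (n·M − d)/|n|² = (24 − 18)/6 = 1.
Reflection = M − 2λn = (-7, 7, 3) − 2·(-1, 2, 1) = (-5, 3, 1).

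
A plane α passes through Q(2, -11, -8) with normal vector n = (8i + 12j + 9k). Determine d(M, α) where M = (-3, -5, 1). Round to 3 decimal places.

6.647

α: n·r = n·Q gives 8x + 12y + 9z = -188.
n·M − d = (8)·(-3) + (12)·(-5) + (9)·(1) − (-188) = 113; |n| = √289.
Distance = |113| / √289 = 113/√289 ≈ 6.647.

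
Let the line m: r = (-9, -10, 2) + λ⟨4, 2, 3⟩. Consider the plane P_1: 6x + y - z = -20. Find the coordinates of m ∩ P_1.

(-1, -6, 8)

Substitute r = (-9, -10, 2) + t(4, 2, 3) into the plane: -66 + 23t = -20, so t = 2.
Intersection: (-9, -10, 2) + 2·(4, 2, 3) = (-1, -6, 8).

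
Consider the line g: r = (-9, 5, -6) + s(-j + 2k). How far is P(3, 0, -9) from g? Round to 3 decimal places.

13.334

Taking (-9, 5, -6) on g with direction v = (0, -1, 2): w = P − (-9, 5, -6) = (12, -5, -3), and w × v = (-13, -24, -12).
Distance = |w × v| / |v| = √889 / √5 ≈ 13.334.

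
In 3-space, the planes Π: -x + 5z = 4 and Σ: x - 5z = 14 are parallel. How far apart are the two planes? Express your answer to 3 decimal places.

3.530

Rescale Σ by 1/(-1): -x + 5z = -14. Then distance = |4 − (-14)| / √26 ≈ 3.530.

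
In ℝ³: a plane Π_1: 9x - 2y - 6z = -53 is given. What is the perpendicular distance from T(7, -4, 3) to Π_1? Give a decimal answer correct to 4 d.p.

9.6364

n·T − d = (9)·(7) + (-2)·(-4) + (-6)·(3) − (-53) = 106; |n| = √121.
Distance = |106| / √121 = 106/√121 ≈ 9.6364.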